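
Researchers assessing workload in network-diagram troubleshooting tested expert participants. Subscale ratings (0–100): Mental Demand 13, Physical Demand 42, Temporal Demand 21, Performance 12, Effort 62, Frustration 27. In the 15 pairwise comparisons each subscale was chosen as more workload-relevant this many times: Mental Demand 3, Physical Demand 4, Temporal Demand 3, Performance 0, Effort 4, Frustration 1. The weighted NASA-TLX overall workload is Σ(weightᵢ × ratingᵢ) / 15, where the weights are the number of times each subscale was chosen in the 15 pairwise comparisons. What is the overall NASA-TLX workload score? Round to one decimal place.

The tallies are the weights (they sum to 15).
Weighted sum = 3·13 + 4·42 + 3·21 + 0·12 + 4·62 + 1·27
            = 39 + 168 + 63 + 0 + 248 + 27 = 545.
Overall workload = 545 / 15 = 36.3333 ≈ 36.3.

36.3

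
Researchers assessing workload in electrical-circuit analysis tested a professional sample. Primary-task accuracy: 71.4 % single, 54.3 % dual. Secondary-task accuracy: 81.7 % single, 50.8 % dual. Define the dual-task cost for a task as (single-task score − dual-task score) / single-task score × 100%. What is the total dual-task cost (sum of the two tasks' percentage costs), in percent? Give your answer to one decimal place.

Primary cost = (71.4 − 54.3) / 71.4 × 100% = 23.9496%.
Secondary cost = (81.7 − 50.8) / 81.7 × 100% = 37.8213%.
Total = 23.9496% + 37.8213% = 61.7709% ≈ 61.8%.

61.8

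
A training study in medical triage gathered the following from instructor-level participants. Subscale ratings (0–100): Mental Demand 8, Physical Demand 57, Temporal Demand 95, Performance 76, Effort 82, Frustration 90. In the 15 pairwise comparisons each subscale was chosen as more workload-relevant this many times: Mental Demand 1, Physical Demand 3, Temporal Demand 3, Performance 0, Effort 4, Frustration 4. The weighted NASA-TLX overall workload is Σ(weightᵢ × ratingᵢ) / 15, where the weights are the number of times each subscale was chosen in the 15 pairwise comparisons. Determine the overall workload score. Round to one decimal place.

76.8

The tallies are the weights (they sum to 15).
Weighted sum = 1·8 + 3·57 + 3·95 + 0·76 + 4·82 + 4·90
            = 8 + 171 + 285 + 0 + 328 + 360 = 1152.
Overall workload = 1152 / 15 = 76.8000 ≈ 76.8.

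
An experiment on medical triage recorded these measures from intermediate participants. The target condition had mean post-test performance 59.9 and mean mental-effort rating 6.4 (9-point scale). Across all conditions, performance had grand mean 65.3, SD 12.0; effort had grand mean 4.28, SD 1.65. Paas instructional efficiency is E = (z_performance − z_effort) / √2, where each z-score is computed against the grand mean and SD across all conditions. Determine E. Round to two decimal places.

z_performance = (59.9 − 65.3) / 12.0 = -5.4000 / 12.0 = -0.4500.
z_effort = (6.4 − 4.28) / 1.65 = 2.1200 / 1.65 = 1.2848.
z_P − z_E = -0.4500 − 1.2848 = -1.7348.
E = -1.7348 / √2 = -1.7348 / 1.41421 = -1.2267 ≈ -1.23.

-1.23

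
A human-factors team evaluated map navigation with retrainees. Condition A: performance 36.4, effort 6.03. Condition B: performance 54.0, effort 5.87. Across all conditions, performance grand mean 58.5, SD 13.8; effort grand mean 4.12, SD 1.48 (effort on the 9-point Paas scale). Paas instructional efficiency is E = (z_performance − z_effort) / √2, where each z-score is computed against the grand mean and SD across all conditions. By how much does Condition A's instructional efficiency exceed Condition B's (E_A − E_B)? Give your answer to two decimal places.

Condition A: z_P = (36.4 − 58.5)/13.8 = -1.6014; z_E = (6.03 − 4.12)/1.48 = 1.2905; E_A = (-1.6014 − 1.2905)/√2 = -2.0449.
Condition B: z_P = (54.0 − 58.5)/13.8 = -0.3261; z_E = (5.87 − 4.12)/1.48 = 1.1824; E_B = (-0.3261 − 1.1824)/√2 = -1.0667.
E_A − E_B = -2.0449 − (-1.0667) = -0.9782 ≈ -0.98.

-0.98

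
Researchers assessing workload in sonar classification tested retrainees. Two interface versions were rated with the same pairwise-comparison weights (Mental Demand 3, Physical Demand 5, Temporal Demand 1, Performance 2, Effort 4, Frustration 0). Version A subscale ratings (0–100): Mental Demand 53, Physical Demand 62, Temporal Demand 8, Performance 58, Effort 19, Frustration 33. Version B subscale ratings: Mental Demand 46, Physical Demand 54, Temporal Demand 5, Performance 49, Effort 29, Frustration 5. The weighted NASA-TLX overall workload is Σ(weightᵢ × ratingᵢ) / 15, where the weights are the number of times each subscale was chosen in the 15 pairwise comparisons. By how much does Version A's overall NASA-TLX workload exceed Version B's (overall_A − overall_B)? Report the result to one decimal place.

2.8

Version A weighted sum = 3·53 + 5·62 + 1·8 + 2·58 + 4·19 + 0·33 = 159 + 310 + 8 + 116 + 76 + 0 = 669; overall_A = 669/15 = 44.6000.
Version B weighted sum = 3·46 + 5·54 + 1·5 + 2·49 + 4·29 + 0·5 = 138 + 270 + 5 + 98 + 116 + 0 = 627; overall_B = 627/15 = 41.8000.
Difference = 44.6000 − 41.8000 = 2.8000 ≈ 2.8.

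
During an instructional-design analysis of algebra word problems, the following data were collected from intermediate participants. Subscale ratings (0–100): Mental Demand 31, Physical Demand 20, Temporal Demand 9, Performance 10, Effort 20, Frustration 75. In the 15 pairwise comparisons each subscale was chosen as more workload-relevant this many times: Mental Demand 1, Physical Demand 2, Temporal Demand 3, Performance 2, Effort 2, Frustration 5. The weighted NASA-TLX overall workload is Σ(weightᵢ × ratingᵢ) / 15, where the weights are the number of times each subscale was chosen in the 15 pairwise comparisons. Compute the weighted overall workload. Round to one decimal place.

35.5

The tallies are the weights (they sum to 15).
Weighted sum = 1·31 + 2·20 + 3·9 + 2·10 + 2·20 + 5·75
            = 31 + 40 + 27 + 20 + 40 + 375 = 533.
Overall workload = 533 / 15 = 35.5333 ≈ 35.5.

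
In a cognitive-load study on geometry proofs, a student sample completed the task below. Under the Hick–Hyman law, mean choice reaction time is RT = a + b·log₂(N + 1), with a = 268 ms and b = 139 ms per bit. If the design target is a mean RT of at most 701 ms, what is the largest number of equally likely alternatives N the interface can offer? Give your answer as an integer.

Set 268 + 139·log₂(N + 1) ≤ 701.
log₂(N + 1) ≤ (701 − 268) / 139 = 3.1151.
N + 1 ≤ 2^3.1151 = 8.6644.
N ≤ 7.6644, so the largest integer N is 7.

7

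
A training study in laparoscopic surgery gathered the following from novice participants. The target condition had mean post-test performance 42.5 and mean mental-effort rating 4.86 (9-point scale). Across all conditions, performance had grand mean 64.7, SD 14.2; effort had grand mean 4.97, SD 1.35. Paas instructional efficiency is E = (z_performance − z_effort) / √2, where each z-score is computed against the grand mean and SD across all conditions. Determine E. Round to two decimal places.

-1.05

z_performance = (42.5 − 64.7) / 14.2 = -22.2000 / 14.2 = -1.5634.
z_effort = (4.86 − 4.97) / 1.35 = -0.1100 / 1.35 = -0.0815.
z_P − z_E = -1.5634 − (-0.0815) = -1.4819.
E = -1.4819 / √2 = -1.4819 / 1.41421 = -1.0479 ≈ -1.05.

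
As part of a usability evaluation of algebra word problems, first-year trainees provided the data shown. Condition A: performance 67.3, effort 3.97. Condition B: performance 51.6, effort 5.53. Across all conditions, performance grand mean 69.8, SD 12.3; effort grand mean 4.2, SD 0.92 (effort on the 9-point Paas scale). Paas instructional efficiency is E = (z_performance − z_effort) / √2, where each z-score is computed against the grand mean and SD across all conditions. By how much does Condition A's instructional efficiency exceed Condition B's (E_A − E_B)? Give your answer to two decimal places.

2.10

Condition A: z_P = (67.3 − 69.8)/12.3 = -0.2033; z_E = (3.97 − 4.2)/0.92 = -0.2500; E_A = (-0.2033 − (-0.2500))/√2 = 0.0330.
Condition B: z_P = (51.6 − 69.8)/12.3 = -1.4797; z_E = (5.53 − 4.2)/0.92 = 1.4457; E_B = (-1.4797 − 1.4457)/√2 = -2.0686.
E_A − E_B = 0.0330 − (-2.0686) = 2.1016 ≈ 2.10.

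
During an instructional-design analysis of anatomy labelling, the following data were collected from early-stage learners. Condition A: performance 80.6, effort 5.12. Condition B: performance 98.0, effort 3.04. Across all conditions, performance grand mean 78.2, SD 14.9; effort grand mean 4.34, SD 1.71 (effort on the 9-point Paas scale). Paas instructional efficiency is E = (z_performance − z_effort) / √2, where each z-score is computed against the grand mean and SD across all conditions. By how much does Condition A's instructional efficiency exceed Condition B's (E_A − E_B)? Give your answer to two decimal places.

Condition A: z_P = (80.6 − 78.2)/14.9 = 0.1611; z_E = (5.12 − 4.34)/1.71 = 0.4561; E_A = (0.1611 − 0.4561)/√2 = -0.2086.
Condition B: z_P = (98.0 − 78.2)/14.9 = 1.3289; z_E = (3.04 − 4.34)/1.71 = -0.7602; E_B = (1.3289 − (-0.7602))/√2 = 1.4772.
E_A − E_B = -0.2086 − 1.4772 = -1.6858 ≈ -1.69.

-1.69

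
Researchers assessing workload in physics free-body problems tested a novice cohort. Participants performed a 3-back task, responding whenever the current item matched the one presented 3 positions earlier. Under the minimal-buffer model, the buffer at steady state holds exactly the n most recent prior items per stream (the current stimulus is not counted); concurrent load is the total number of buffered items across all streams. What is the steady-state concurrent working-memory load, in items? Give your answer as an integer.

3

The buffer holds the 3 most recent prior items.
Steady-state concurrent load = 3 items.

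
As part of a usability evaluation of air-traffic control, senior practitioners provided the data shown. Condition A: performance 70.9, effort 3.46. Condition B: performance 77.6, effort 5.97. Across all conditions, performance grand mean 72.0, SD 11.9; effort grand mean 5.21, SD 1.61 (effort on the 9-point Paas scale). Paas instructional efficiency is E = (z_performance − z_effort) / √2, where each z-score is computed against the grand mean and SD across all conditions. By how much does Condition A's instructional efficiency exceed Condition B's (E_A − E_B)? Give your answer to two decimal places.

Condition A: z_P = (70.9 − 72.0)/11.9 = -0.0924; z_E = (3.46 − 5.21)/1.61 = -1.0870; E_A = (-0.0924 − (-1.0870))/√2 = 0.7033.
Condition B: z_P = (77.6 − 72.0)/11.9 = 0.4706; z_E = (5.97 − 5.21)/1.61 = 0.4720; E_B = (0.4706 − 0.4720)/√2 = -0.0010.
E_A − E_B = 0.7033 − (-0.0010) = 0.7043 ≈ 0.70.

0.70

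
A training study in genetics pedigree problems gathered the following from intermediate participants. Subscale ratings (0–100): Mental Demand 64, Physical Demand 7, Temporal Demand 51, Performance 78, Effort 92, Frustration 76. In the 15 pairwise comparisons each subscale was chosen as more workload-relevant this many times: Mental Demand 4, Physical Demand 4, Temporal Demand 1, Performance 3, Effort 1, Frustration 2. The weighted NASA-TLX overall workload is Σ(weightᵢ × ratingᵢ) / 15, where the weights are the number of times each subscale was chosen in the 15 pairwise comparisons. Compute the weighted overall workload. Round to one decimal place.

54.2

The tallies are the weights (they sum to 15).
Weighted sum = 4·64 + 4·7 + 1·51 + 3·78 + 1·92 + 2·76
            = 256 + 28 + 51 + 234 + 92 + 152 = 813.
Overall workload = 813 / 15 = 54.2000 ≈ 54.2.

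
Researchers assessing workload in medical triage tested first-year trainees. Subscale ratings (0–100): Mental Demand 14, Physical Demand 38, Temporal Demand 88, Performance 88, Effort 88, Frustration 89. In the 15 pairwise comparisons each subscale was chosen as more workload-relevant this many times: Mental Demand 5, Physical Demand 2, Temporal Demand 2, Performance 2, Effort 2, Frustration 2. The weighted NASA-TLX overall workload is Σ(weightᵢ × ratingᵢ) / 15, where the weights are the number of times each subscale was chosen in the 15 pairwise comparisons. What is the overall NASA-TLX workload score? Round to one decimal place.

56.8

The tallies are the weights (they sum to 15).
Weighted sum = 5·14 + 2·38 + 2·88 + 2·88 + 2·88 + 2·89
            = 70 + 76 + 176 + 176 + 176 + 178 = 852.
Overall workload = 852 / 15 = 56.8000 ≈ 56.8.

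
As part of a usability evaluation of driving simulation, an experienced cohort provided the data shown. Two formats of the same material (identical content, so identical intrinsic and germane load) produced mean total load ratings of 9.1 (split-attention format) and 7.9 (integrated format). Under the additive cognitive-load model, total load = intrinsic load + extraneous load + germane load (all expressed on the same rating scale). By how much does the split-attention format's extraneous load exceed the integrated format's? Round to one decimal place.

1.2

Intrinsic and germane load are equal across formats, so the difference in total load equals the difference in extraneous load.
Extraneous-load difference = 9.1 − 7.9 = 1.2.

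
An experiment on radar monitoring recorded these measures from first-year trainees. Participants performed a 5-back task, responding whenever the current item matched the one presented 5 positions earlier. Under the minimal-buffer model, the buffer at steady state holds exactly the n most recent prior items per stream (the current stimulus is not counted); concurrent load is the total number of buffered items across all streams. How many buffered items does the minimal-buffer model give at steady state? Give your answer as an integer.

The buffer holds the 5 most recent prior items.
Steady-state concurrent load = 5 items.

5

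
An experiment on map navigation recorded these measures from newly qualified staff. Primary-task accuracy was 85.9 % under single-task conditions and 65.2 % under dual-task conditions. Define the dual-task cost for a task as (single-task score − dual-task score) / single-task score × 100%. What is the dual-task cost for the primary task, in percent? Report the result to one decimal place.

Cost = (85.9 − 65.2) / 85.9 × 100%
     = 20.7000 / 85.9 × 100% = 24.0978%.
≈ 24.1%.

24.1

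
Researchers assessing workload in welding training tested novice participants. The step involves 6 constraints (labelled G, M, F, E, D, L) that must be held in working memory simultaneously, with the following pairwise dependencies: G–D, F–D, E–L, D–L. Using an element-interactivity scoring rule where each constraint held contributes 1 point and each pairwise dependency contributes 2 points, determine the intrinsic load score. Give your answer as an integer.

Count of constraints held simultaneously: 6.
Count of pairwise dependencies listed: 4.
Element contribution: 6 × 1 = 6.
Interaction contribution: 4 × 2 = 8.
Intrinsic load = 6 + 8 = 14.

14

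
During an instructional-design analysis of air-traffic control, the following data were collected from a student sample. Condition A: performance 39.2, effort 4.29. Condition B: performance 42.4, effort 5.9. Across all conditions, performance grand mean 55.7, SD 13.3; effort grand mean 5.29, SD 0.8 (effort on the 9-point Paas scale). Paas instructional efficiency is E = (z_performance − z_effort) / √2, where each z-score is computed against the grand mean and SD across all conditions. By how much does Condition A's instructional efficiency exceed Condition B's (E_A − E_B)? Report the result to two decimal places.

Condition A: z_P = (39.2 − 55.7)/13.3 = -1.2406; z_E = (4.29 − 5.29)/0.8 = -1.2500; E_A = (-1.2406 − (-1.2500))/√2 = 0.0066.
Condition B: z_P = (42.4 − 55.7)/13.3 = -1.0000; z_E = (5.9 − 5.29)/0.8 = 0.7625; E_B = (-1.0000 − 0.7625)/√2 = -1.2463.
E_A − E_B = 0.0066 − (-1.2463) = 1.2529 ≈ 1.25.

1.25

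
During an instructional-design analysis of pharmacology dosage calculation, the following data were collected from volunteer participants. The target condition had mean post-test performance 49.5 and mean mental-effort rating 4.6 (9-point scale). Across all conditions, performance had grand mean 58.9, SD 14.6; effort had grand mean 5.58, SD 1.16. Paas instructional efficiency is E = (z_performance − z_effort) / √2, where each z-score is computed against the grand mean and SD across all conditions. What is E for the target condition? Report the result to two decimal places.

0.14

z_performance = (49.5 − 58.9) / 14.6 = -9.4000 / 14.6 = -0.6438.
z_effort = (4.6 − 5.58) / 1.16 = -0.9800 / 1.16 = -0.8448.
z_P − z_E = -0.6438 − (-0.8448) = 0.2010.
E = 0.2010 / √2 = 0.2010 / 1.41421 = 0.1421 ≈ 0.14.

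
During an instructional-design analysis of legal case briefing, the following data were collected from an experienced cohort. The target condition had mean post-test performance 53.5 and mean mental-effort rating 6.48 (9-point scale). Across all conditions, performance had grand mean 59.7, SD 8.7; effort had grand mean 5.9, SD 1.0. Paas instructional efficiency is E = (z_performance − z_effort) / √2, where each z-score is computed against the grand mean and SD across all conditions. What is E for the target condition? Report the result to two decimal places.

z_performance = (53.5 − 59.7) / 8.7 = -6.2000 / 8.7 = -0.7126.
z_effort = (6.48 − 5.9) / 1.0 = 0.5800 / 1.0 = 0.5800.
z_P − z_E = -0.7126 − 0.5800 = -1.2926.
E = -1.2926 / √2 = -1.2926 / 1.41421 = -0.9140 ≈ -0.91.

-0.91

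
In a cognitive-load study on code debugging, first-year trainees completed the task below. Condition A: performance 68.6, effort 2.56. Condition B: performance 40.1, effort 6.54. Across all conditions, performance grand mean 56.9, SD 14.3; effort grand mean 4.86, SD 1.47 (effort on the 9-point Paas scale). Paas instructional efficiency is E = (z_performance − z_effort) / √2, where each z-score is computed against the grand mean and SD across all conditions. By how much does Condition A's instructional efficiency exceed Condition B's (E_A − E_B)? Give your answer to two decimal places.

Condition A: z_P = (68.6 − 56.9)/14.3 = 0.8182; z_E = (2.56 − 4.86)/1.47 = -1.5646; E_A = (0.8182 − (-1.5646))/√2 = 1.6849.
Condition B: z_P = (40.1 − 56.9)/14.3 = -1.1748; z_E = (6.54 − 4.86)/1.47 = 1.1429; E_B = (-1.1748 − 1.1429)/√2 = -1.6389.
E_A − E_B = 1.6849 − (-1.6389) = 3.3238 ≈ 3.32.

3.32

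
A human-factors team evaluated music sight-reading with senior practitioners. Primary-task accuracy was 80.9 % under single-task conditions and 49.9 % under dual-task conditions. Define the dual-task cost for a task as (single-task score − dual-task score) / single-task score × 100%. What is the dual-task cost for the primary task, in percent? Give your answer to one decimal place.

Cost = (80.9 − 49.9) / 80.9 × 100%
     = 31.0000 / 80.9 × 100% = 38.3189%.
≈ 38.3%.

38.3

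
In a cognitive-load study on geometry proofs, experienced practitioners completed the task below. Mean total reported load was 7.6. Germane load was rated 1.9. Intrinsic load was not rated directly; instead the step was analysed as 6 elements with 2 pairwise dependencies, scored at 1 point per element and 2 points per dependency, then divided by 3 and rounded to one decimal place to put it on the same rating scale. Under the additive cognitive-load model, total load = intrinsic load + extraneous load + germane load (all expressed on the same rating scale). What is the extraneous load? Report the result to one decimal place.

2.4

Intrinsic (element-interactivity): (6 × 1 + 2 × 2) / 3 = 10 / 3 = 3.3333 → 3.3.
extraneous load = total − intrinsic − germane
             = 7.6 − 3.3 − 1.9 = 2.4.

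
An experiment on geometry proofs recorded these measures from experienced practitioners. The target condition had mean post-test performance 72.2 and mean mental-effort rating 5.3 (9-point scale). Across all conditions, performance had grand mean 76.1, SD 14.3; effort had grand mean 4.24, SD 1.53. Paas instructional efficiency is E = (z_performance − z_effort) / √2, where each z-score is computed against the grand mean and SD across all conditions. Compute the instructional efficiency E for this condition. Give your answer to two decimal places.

z_performance = (72.2 − 76.1) / 14.3 = -3.9000 / 14.3 = -0.2727.
z_effort = (5.3 − 4.24) / 1.53 = 1.0600 / 1.53 = 0.6928.
z_P − z_E = -0.2727 − 0.6928 = -0.9655.
E = -0.9655 / √2 = -0.9655 / 1.41421 = -0.6827 ≈ -0.68.

-0.68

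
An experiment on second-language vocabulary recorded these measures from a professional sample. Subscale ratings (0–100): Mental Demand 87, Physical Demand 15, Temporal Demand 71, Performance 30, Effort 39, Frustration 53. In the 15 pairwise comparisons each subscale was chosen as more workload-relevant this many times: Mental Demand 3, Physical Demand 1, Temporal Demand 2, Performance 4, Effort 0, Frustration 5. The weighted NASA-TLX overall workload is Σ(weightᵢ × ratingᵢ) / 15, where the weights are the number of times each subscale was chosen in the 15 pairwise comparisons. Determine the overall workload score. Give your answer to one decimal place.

The tallies are the weights (they sum to 15).
Weighted sum = 3·87 + 1·15 + 2·71 + 4·30 + 0·39 + 5·53
            = 261 + 15 + 142 + 120 + 0 + 265 = 803.
Overall workload = 803 / 15 = 53.5333 ≈ 53.5.

53.5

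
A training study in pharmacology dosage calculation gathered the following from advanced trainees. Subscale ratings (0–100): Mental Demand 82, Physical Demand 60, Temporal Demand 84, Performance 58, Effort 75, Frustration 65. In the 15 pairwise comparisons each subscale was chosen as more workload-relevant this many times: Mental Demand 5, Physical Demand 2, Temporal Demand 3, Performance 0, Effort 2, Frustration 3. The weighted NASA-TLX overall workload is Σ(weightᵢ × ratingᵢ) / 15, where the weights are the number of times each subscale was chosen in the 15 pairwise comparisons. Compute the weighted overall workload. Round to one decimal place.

75.1

The tallies are the weights (they sum to 15).
Weighted sum = 5·82 + 2·60 + 3·84 + 0·58 + 2·75 + 3·65
            = 410 + 120 + 252 + 0 + 150 + 195 = 1127.
Overall workload = 1127 / 15 = 75.1333 ≈ 75.1.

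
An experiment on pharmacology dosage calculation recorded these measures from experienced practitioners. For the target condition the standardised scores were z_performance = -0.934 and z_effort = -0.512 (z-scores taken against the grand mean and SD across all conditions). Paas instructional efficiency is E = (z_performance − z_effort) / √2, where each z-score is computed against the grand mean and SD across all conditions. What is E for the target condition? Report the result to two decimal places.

z_P − z_E = -0.934 − (-0.512) = -0.4220.
E = -0.4220 / √2 = -0.4220 / 1.41421 = -0.2984 ≈ -0.30.

-0.30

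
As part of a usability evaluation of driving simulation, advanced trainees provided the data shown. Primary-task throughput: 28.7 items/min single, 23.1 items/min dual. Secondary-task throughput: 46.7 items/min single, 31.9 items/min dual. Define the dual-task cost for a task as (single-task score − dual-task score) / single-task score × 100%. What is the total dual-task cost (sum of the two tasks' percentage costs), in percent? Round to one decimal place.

Primary cost = (28.7 − 23.1) / 28.7 × 100% = 19.5122%.
Secondary cost = (46.7 − 31.9) / 46.7 × 100% = 31.6916%.
Total = 19.5122% + 31.6916% = 51.2038% ≈ 51.2%.

51.2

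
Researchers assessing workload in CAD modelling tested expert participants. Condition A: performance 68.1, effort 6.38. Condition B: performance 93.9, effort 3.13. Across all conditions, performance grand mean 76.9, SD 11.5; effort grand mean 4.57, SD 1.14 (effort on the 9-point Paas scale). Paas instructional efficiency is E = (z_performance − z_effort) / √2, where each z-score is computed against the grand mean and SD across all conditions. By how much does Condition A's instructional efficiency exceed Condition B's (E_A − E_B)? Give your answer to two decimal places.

-3.60

Condition A: z_P = (68.1 − 76.9)/11.5 = -0.7652; z_E = (6.38 − 4.57)/1.14 = 1.5877; E_A = (-0.7652 − 1.5877)/√2 = -1.6638.
Condition B: z_P = (93.9 − 76.9)/11.5 = 1.4783; z_E = (3.13 − 4.57)/1.14 = -1.2632; E_B = (1.4783 − (-1.2632))/√2 = 1.9385.
E_A − E_B = -1.6638 − 1.9385 = -3.6023 ≈ -3.60.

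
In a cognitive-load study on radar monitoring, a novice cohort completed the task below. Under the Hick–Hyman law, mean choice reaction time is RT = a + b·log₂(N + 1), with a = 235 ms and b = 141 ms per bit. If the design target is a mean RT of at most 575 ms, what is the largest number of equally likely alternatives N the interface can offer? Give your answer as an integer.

Set 235 + 141·log₂(N + 1) ≤ 575.
log₂(N + 1) ≤ (575 − 235) / 141 = 2.4113.
N + 1 ≤ 2^2.4113 = 5.3195.
N ≤ 4.3195, so the largest integer N is 4.

4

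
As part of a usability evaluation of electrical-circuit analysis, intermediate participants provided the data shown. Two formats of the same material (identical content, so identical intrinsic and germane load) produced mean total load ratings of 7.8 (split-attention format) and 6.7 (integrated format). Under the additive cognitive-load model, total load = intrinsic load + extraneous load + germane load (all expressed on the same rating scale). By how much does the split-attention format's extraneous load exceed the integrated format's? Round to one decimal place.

1.1

Intrinsic and germane load are equal across formats, so the difference in total load equals the difference in extraneous load.
Extraneous-load difference = 7.8 − 6.7 = 1.1.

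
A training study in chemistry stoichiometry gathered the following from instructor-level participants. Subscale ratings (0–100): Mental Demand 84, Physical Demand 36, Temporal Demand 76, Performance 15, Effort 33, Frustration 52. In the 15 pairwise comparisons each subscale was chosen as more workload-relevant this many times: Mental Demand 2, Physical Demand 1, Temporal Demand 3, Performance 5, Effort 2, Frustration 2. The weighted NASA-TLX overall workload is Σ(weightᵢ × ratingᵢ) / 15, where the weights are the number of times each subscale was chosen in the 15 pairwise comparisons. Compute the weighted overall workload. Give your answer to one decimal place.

The tallies are the weights (they sum to 15).
Weighted sum = 2·84 + 1·36 + 3·76 + 5·15 + 2·33 + 2·52
            = 168 + 36 + 228 + 75 + 66 + 104 = 677.
Overall workload = 677 / 15 = 45.1333 ≈ 45.1.

45.1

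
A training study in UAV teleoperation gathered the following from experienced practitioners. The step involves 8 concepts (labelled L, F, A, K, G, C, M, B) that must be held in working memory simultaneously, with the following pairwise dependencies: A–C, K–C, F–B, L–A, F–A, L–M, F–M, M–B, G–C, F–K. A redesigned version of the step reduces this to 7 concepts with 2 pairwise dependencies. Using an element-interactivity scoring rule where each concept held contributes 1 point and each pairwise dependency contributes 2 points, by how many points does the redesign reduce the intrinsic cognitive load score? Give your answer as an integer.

Original: 8 × 1 + 10 × 2 = 8 + 20 = 28.
Redesigned: 7 × 1 + 2 × 2 = 7 + 4 = 11.
Reduction = 28 − 11 = 17.

17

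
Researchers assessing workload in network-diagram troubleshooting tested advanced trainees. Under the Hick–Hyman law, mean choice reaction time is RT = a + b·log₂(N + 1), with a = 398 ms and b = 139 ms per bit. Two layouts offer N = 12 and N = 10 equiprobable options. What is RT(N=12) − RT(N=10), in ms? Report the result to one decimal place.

33.5

RT(12) = 398 + 139·log₂(13) = 398 + 139·3.7004 = 912.3556 ms.
RT(10) = 398 + 139·log₂(11) = 398 + 139·3.4594 = 878.8566 ms.
Difference = 912.3556 − 878.8566 = 33.4990 ≈ 33.5 ms.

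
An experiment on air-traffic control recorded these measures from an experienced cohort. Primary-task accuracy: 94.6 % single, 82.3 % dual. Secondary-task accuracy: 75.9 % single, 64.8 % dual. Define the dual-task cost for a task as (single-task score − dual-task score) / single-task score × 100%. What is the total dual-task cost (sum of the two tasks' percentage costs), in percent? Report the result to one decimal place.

27.6

Primary cost = (94.6 − 82.3) / 94.6 × 100% = 13.0021%.
Secondary cost = (75.9 − 64.8) / 75.9 × 100% = 14.6245%.
Total = 13.0021% + 14.6245% = 27.6266% ≈ 27.6%.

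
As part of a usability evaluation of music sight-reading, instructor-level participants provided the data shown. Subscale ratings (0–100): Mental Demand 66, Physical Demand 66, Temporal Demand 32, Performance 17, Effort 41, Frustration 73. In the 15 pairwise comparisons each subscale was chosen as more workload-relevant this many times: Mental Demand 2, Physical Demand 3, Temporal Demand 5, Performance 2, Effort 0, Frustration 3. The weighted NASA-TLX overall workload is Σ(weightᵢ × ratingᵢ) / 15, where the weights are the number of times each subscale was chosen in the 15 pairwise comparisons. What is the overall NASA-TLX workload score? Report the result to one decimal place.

49.5

The tallies are the weights (they sum to 15).
Weighted sum = 2·66 + 3·66 + 5·32 + 2·17 + 0·41 + 3·73
            = 132 + 198 + 160 + 34 + 0 + 219 = 743.
Overall workload = 743 / 15 = 49.5333 ≈ 49.5.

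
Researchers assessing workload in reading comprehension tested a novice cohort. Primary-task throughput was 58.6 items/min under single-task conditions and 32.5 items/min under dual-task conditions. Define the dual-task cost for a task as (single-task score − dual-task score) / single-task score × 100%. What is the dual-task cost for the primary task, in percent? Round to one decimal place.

Cost = (58.6 − 32.5) / 58.6 × 100%
     = 26.1000 / 58.6 × 100% = 44.5392%.
≈ 44.5%.

44.5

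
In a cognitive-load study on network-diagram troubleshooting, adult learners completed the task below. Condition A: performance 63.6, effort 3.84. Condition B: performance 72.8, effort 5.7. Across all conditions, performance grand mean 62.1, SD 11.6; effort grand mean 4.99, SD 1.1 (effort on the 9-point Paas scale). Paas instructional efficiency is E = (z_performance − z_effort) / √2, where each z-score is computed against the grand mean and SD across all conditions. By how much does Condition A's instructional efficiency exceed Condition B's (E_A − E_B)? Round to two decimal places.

Condition A: z_P = (63.6 − 62.1)/11.6 = 0.1293; z_E = (3.84 − 4.99)/1.1 = -1.0455; E_A = (0.1293 − (-1.0455))/√2 = 0.8307.
Condition B: z_P = (72.8 − 62.1)/11.6 = 0.9224; z_E = (5.7 − 4.99)/1.1 = 0.6455; E_B = (0.9224 − 0.6455)/√2 = 0.1958.
E_A − E_B = 0.8307 − 0.1958 = 0.6349 ≈ 0.63.

0.63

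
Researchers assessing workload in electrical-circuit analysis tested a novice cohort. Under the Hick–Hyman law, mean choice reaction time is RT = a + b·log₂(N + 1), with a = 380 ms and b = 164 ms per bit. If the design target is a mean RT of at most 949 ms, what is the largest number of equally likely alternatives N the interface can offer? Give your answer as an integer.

10

Set 380 + 164·log₂(N + 1) ≤ 949.
log₂(N + 1) ≤ (949 − 380) / 164 = 3.4695.
N + 1 ≤ 2^3.4695 = 11.0770.
N ≤ 10.0770, so the largest integer N is 10.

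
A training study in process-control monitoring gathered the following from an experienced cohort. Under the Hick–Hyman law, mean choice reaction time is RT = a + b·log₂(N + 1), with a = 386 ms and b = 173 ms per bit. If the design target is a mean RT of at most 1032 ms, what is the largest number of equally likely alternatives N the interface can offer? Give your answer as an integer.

12

Set 386 + 173·log₂(N + 1) ≤ 1032.
log₂(N + 1) ≤ (1032 − 386) / 173 = 3.7341.
N + 1 ≤ 2^3.7341 = 13.3069.
N ≤ 12.3069, so the largest integer N is 12.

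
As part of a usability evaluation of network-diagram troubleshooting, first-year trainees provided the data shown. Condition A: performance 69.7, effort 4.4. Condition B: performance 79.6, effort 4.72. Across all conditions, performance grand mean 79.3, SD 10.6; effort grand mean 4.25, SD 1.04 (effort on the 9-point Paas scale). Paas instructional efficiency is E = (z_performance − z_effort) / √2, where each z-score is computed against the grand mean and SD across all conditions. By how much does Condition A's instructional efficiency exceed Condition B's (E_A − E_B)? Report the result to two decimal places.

-0.44

Condition A: z_P = (69.7 − 79.3)/10.6 = -0.9057; z_E = (4.4 − 4.25)/1.04 = 0.1442; E_A = (-0.9057 − 0.1442)/√2 = -0.7424.
Condition B: z_P = (79.6 − 79.3)/10.6 = 0.0283; z_E = (4.72 − 4.25)/1.04 = 0.4519; E_B = (0.0283 − 0.4519)/√2 = -0.2995.
E_A − E_B = -0.7424 − (-0.2995) = -0.4429 ≈ -0.44.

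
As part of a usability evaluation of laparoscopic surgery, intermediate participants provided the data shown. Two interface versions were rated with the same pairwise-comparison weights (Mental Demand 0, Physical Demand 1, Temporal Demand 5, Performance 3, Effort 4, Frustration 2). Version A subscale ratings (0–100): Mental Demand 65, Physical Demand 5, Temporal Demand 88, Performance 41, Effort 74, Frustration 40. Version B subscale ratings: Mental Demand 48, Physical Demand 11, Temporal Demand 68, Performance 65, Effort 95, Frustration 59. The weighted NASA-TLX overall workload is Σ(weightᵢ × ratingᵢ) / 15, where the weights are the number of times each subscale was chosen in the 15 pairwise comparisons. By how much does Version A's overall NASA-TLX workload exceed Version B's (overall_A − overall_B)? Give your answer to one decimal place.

-6.7

Version A weighted sum = 0·65 + 1·5 + 5·88 + 3·41 + 4·74 + 2·40 = 0 + 5 + 440 + 123 + 296 + 80 = 944; overall_A = 944/15 = 62.9333.
Version B weighted sum = 0·48 + 1·11 + 5·68 + 3·65 + 4·95 + 2·59 = 0 + 11 + 340 + 195 + 380 + 118 = 1044; overall_B = 1044/15 = 69.6000.
Difference = 62.9333 − 69.6000 = -6.6667 ≈ -6.7.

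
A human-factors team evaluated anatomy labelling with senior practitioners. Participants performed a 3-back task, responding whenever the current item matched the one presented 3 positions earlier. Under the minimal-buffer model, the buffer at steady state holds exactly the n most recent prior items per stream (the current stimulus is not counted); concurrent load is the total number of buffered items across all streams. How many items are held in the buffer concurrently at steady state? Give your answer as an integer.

The buffer holds the 3 most recent prior items.
Steady-state concurrent load = 3 items.

3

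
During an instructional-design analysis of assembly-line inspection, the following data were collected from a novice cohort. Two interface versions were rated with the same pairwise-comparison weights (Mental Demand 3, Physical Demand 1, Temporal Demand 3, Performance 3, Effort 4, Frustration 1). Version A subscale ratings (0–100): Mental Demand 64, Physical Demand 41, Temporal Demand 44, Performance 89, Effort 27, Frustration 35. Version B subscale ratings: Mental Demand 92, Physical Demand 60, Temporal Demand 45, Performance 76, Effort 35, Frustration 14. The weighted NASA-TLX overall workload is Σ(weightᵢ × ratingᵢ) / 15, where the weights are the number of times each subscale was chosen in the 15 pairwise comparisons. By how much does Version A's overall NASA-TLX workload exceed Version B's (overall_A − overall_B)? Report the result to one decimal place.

-5.2

Version A weighted sum = 3·64 + 1·41 + 3·44 + 3·89 + 4·27 + 1·35 = 192 + 41 + 132 + 267 + 108 + 35 = 775; overall_A = 775/15 = 51.6667.
Version B weighted sum = 3·92 + 1·60 + 3·45 + 3·76 + 4·35 + 1·14 = 276 + 60 + 135 + 228 + 140 + 14 = 853; overall_B = 853/15 = 56.8667.
Difference = 51.6667 − 56.8667 = -5.2000 ≈ -5.2.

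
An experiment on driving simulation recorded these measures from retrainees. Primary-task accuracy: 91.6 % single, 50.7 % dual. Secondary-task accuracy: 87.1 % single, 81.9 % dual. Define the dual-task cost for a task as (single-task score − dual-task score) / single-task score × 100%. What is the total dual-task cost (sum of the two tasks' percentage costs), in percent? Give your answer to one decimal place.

Primary cost = (91.6 − 50.7) / 91.6 × 100% = 44.6507%.
Secondary cost = (87.1 − 81.9) / 87.1 × 100% = 5.9701%.
Total = 44.6507% + 5.9701% = 50.6208% ≈ 50.6%.

50.6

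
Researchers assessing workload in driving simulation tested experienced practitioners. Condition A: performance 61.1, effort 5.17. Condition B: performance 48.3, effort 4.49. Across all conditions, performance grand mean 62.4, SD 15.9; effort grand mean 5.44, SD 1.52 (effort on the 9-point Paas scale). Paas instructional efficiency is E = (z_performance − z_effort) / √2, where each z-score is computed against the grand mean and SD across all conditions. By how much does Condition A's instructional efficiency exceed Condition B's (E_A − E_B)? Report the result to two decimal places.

Condition A: z_P = (61.1 − 62.4)/15.9 = -0.0818; z_E = (5.17 − 5.44)/1.52 = -0.1776; E_A = (-0.0818 − (-0.1776))/√2 = 0.0677.
Condition B: z_P = (48.3 − 62.4)/15.9 = -0.8868; z_E = (4.49 − 5.44)/1.52 = -0.6250; E_B = (-0.8868 − (-0.6250))/√2 = -0.1851.
E_A − E_B = 0.0677 − (-0.1851) = 0.2528 ≈ 0.25.

0.25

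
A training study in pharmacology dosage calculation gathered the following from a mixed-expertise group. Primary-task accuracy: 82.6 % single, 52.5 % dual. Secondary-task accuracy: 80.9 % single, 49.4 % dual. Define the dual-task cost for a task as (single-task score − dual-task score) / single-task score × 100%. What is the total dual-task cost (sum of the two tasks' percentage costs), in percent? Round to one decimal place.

75.4

Primary cost = (82.6 − 52.5) / 82.6 × 100% = 36.4407%.
Secondary cost = (80.9 − 49.4) / 80.9 × 100% = 38.9370%.
Total = 36.4407% + 38.9370% = 75.3777% ≈ 75.4%.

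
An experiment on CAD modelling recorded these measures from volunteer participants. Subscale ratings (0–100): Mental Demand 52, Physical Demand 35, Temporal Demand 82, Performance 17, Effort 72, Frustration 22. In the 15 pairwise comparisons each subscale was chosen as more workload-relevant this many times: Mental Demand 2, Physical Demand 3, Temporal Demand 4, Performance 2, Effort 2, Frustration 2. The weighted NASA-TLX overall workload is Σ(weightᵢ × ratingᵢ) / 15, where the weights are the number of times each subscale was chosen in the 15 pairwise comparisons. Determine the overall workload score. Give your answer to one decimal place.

50.6

The tallies are the weights (they sum to 15).
Weighted sum = 2·52 + 3·35 + 4·82 + 2·17 + 2·72 + 2·22
            = 104 + 105 + 328 + 34 + 144 + 44 = 759.
Overall workload = 759 / 15 = 50.6000 ≈ 50.6.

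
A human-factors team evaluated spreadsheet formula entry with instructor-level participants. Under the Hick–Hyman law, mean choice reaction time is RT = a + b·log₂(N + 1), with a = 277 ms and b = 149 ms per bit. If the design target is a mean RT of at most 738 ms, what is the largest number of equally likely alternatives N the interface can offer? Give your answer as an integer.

7

Set 277 + 149·log₂(N + 1) ≤ 738.
log₂(N + 1) ≤ (738 − 277) / 149 = 3.0940.
N + 1 ≤ 2^3.0940 = 8.5386.
N ≤ 7.5386, so the largest integer N is 7.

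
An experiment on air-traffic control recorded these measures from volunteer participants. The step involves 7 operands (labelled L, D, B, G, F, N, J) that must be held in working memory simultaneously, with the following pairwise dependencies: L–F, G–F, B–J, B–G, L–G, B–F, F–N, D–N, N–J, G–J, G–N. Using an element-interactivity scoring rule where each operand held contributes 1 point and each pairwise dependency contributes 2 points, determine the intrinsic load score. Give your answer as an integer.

29

Count of operands held simultaneously: 7.
Count of pairwise dependencies listed: 11.
Element contribution: 7 × 1 = 7.
Interaction contribution: 11 × 2 = 22.
Intrinsic load = 7 + 22 = 29.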